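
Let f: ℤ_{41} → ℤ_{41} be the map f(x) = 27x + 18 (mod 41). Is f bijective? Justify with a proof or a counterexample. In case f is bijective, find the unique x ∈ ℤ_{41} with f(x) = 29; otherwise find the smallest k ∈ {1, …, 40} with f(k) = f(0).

8

Suppose f(u) = f(v) in ℤ_{41}. Then 27u + 18 ≡ 27v + 18 (mod 41), thus 27(u − v) ≡ 0 (mod 41).
Since gcd(27, 41) = 1, 27 is invertible modulo 41, therefore u − v ≡ 0 (mod 41), i.e. u = v.
We now compute 27⁻¹ mod 41 explicitly. Euclid's algorithm: 41 = 1·27 + 14, 27 = 1·14 + 13, 14 = 1·13 + 1; back-substituting gives 1 = 38·27 − 25·41, so 27⁻¹ ≡ 38 (mod 41).
For any y ∈ ℤ_{41}, x = 38(y − 18) mod 41 satisfies f(x) = 27·38(y − 18) + 18 ≡ y (since 27·38 ≡ 1 mod 41). So every y has a preimage.
Therefore f is bijective.
Since f is bijective, we compute f⁻¹(29): solve 27x + 18 ≡ 29 (mod 41), i.e. 27x ≡ 11 (mod 41).
Multiplying by 27⁻¹ = 38 gives x ≡ 38·11 = 418 = 10·41 + 8 ≡ 8 (mod 41).
Check: f(8) = 27·8 + 18 = 234 = 5·41 + 29 ≡ 29 (mod 41).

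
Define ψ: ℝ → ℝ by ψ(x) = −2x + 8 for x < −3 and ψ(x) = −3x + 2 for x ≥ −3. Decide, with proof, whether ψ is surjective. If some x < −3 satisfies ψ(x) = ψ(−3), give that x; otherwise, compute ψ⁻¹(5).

-1

Both pieces are strictly decreasing (slopes −2 and −3), so each is injective on its own interval.
The left piece maps (−∞, −3) onto (14, ∞); the right piece maps [−3, ∞) onto (−∞, 11].
The union (14, ∞) ∪ (−∞, 11] omits the interval between 14 and 11; in particular 14 has no preimage. So ψ is not surjective.
Because the two images are disjoint, no x < −3 has ψ(x) = ψ(−3), so we compute ψ⁻¹(5): 5 lies in (−∞, 11], so solve −3x + 2 = 5: x = (5 − 2)/(−3) = −1.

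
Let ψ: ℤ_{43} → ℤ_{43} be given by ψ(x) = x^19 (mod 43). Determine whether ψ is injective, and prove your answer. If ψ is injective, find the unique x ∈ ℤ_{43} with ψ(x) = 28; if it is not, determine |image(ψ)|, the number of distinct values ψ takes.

Since 43 is prime, the nonzero elements of ℤ_{43} form a cyclic group of order 42.
As gcd(19, 42) = 1, raising to the 19th power is a bijection on this group: if s^19 ≡ t^19 then (st^{−1})^19 = 1, and the only element of order dividing gcd(19, 42) = 1 is 1, so s = t.
With ψ(0) = 0 this makes ψ injective on all of ℤ_{43}, hence bijective (finite equal-size domain and codomain). In particular ψ is injective.
Since ψ is injective, we find the preimage of 28. The inverse of x ↦ x^19 on (ℤ_{43})^× is x ↦ x^31, because 19·31 = 589 = 14·42 + 1 ≡ 1 (mod 42) and x^{42} = 1 for x ≠ 0 (Fermat). So ψ⁻¹(28) = 28^31 mod 43.
Repeated squaring mod 43: 28^1 ≡ 28, 28^2 ≡ 28² = 784 ≡ 10, 28^4 ≡ 10² = 100 ≡ 14, 28^8 ≡ 14² = 196 ≡ 24, 28^16 ≡ 24² = 576 ≡ 17. Since 31 = 16 + 8 + 4 + 2 + 1, 28^31 ≡ 17·24·14·10·28: 17·24 = 408 ≡ 21, then 21·14 = 294 ≡ 36, then 36·10 = 360 ≡ 16, then 16·28 = 448 ≡ 18. So 28^31 ≡ 18 (mod 43).
Hence ψ⁻¹(28) = 18.

18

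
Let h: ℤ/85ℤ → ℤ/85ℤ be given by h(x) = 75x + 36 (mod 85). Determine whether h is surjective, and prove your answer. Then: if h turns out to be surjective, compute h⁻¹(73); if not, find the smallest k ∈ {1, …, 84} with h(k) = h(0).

17

Since gcd(75, 85) = 5, we have 75x ≡ 0 (mod 5) for all x, so h(x) ≡ 1 (mod 5).
But 0 ≢ 1 (mod 5), so 0 ∈ ℤ/85ℤ has no preimage. Therefore h is not surjective.
Since h is not surjective, we find the least positive k with h(k) = h(0): this means 75k ≡ 0 (mod 85), i.e. 85 ∣ 75k. Since gcd(75, 85) = 5, dividing through by 5 this holds exactly when 17 ∣ 15k, and as gcd(15, 17) = 1, exactly when 17 ∣ k.
The smallest positive such k is 17.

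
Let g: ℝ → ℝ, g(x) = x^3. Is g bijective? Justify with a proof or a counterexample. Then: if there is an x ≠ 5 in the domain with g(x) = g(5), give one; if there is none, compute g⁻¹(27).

3

On ℝ, x ↦ x^3 is strictly increasing (injective) and for any y ∈ ℝ the 3rd root y^{1/3} lies in ℝ (surjective). So g is bijective.
Since x ↦ x^3 is strictly increasing on ℝ, it is injective there, so no x ≠ 5 in the domain has g(x) = g(5). We therefore compute g⁻¹(27) = 27^{1/3} = 3 (indeed 3^3 = 27).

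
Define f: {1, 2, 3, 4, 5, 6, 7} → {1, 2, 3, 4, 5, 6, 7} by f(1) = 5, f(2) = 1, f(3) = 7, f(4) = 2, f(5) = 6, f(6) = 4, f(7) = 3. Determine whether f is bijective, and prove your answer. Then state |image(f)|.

The values 5, 1, 7, 2, 6, 4, 3 are a permutation of {1, 2, 3, 4, 5, 6, 7}: each element appears exactly once.
So f is injective and surjective, hence bijective.
The image of f is {1, 2, 3, 4, 5, 6, 7}, which has 7 elements.

7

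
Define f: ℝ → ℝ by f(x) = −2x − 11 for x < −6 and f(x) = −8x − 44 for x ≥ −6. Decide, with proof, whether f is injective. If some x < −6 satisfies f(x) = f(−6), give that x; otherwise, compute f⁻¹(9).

Both pieces are strictly decreasing (slopes −2 and −8), so each is injective on its own interval.
The left piece maps (−∞, −6) onto (1, ∞); the right piece maps [−6, ∞) onto (−∞, 4].
These images overlap. In particular f(−6) = 4 (right piece), and solving −2x − 11 = 4 on the left piece gives x = −15/2 < −6.
So f(−15/2) = f(−6) with −15/2 ≠ −6, and f is not injective. This x = −15/2 is the requested value below −6.

-15/2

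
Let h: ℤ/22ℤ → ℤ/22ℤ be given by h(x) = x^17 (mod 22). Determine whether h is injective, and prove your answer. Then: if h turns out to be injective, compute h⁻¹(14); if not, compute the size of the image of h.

Computing x^17 mod 22 for each x (by repeated squaring, reducing mod 22 at every step), the values h(0), h(1), …, h(21) are: 0, 1, 18, 9, 16, 3, 8, 17, 2, 15, 10, 11, 12, 7, 20, 5, 14, 19, 6, 13, 4, 21.
Every element of ℤ/22ℤ appears exactly once in this list, so h is a bijection, and in particular injective.
Since h is injective, we read off the preimage of 14 from the same table: h(16) = 14, so h⁻¹(14) = 16.

16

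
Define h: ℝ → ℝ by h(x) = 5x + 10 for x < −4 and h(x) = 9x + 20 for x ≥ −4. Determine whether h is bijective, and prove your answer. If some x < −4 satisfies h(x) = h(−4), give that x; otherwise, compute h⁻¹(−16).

Both pieces are strictly increasing (slopes 5 and 9), so each is injective on its own interval.
The left piece maps (−∞, −4) onto (−∞, −10); the right piece maps [−4, ∞) onto [−16, ∞).
These images overlap. In particular h(−4) = −16 (right piece), and solving 5x + 10 = −16 on the left piece gives x = −26/5 < −4.
So h(−26/5) = h(−4) with −26/5 ≠ −4, and h is not injective, hence not bijective. This x = −26/5 is the requested value below −4.

-26/5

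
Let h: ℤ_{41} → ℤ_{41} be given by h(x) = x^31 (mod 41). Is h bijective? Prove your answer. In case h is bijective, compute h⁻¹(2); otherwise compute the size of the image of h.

Since 41 is prime, the nonzero elements of ℤ_{41} form a cyclic group of order 40.
As gcd(31, 40) = 1, raising to the 31st power is a bijection on this group: if a^31 ≡ b^31 then (ab^{−1})^31 = 1, and the only element of order dividing gcd(31, 40) = 1 is 1, so a = b.
With h(0) = 0 this makes h injective on all of ℤ_{41}, hence bijective (finite equal-size domain and codomain). In particular h is bijective.
Since h is bijective, we find the preimage of 2. The inverse of x ↦ x^31 on (ℤ_{41})^× is x ↦ x^31, because 31·31 = 961 = 24·40 + 1 ≡ 1 (mod 40) and x^{40} = 1 for x ≠ 0 (Fermat). So h⁻¹(2) = 2^31 mod 41.
Repeated squaring mod 41: 2^1 ≡ 2, 2^2 ≡ 2² = 4, 2^4 ≡ 4² = 16, 2^8 ≡ 16² = 256 ≡ 10, 2^16 ≡ 10² = 100 ≡ 18. Since 31 = 16 + 8 + 4 + 2 + 1, 2^31 ≡ 18·10·16·4·2: 18·10 = 180 ≡ 16, then 16·16 = 256 ≡ 10, then 10·4 = 40, then 40·2 = 80 ≡ 39. So 2^31 ≡ 39 (mod 41).
Hence h⁻¹(2) = 39.

39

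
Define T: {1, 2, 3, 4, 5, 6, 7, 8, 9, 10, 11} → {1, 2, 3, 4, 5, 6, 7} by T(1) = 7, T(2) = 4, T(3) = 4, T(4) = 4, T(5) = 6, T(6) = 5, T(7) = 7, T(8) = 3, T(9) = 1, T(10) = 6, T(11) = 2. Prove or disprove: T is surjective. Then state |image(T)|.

Every element of the codomain has a preimage: 1 = T(9), 2 = T(11), 3 = T(8), 4 = T(2), 5 = T(6), 6 = T(5), 7 = T(1).
So T is surjective.
The image of T is {1, 2, 3, 4, 5, 6, 7}, which has 7 elements.

7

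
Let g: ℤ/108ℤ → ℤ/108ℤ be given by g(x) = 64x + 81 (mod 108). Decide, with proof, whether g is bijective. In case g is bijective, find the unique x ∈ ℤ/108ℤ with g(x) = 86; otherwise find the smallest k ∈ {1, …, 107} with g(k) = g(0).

27

By definition, g is injective when g(a) = g(b) forces a = b.
We have gcd(64, 108) = 4 > 1. Taking a = 0 and b = 27: g(0) = 81 and g(27) = 64·27 + 81 = 1809 ≡ 81 (mod 108).
So g(0) = g(27) while 0 ≠ 27, hence g is not injective, hence not bijective.
Since g is not bijective, we find the least positive k with g(k) = g(0): this means 64k ≡ 0 (mod 108), i.e. 108 ∣ 64k. Since gcd(64, 108) = 4, dividing through by 4 this holds exactly when 27 ∣ 16k, and as gcd(16, 27) = 1, exactly when 27 ∣ k.
The smallest positive such k is 27.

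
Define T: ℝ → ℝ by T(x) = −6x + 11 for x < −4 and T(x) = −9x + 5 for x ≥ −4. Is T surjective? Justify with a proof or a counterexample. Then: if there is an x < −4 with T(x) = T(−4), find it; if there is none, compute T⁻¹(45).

-5

Both pieces are strictly decreasing (slopes −6 and −9), so each is injective on its own interval.
The left piece maps (−∞, −4) onto (35, ∞); the right piece maps [−4, ∞) onto (−∞, 41].
The union (35, ∞) ∪ (−∞, 41] covers ℝ, so T is surjective.
For the follow-up: the images overlap, so an x < −4 with T(x) = T(−4) exists. T(−4) = 41; solving −6x + 11 = 41 for x < −4 gives x = (41 − 11)/(−6) = −5.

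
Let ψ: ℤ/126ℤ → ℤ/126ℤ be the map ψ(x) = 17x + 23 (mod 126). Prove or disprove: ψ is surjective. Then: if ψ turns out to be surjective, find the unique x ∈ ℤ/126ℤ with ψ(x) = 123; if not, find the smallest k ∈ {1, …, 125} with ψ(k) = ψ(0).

80

Since gcd(17, 126) = 1, 17 is invertible modulo 126. Euclid's algorithm: 126 = 7·17 + 7, 17 = 2·7 + 3, 7 = 2·3 + 1; back-substituting gives 1 = 89·17 − 12·126, so 17⁻¹ ≡ 89 (mod 126).
For any y ∈ ℤ/126ℤ, x = 89(y − 23) mod 126 satisfies ψ(x) = 17·89(y − 23) + 23 ≡ y (since 17·89 ≡ 1 mod 126). So every y has a preimage.
Hence ψ is surjective.
Since ψ is surjective, we find ψ⁻¹(123): we need 17x ≡ 123 − 23 ≡ 100 (mod 126). Using 17⁻¹ = 89: x ≡ 89·100 = 8900 = 70·126 + 80, so x = 80.
Check: ψ(80) = 17·80 + 23 = 1383 = 10·126 + 123 ≡ 123 (mod 126).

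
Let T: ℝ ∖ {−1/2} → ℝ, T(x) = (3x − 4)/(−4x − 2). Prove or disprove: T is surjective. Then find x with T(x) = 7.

-10/31

If T(x) = −3/4, cross-multiplying gives −4(3x − 4) = 3(−4x − 2), which simplifies to 16 = −6 — false.  So −3/4 has no preimage and T is not surjective.
Solving T(x) = 7: cross-multiplying gives 3x − 4 = 7(−4x − 2), which rearranges to 31x = −10, so x = −10/31.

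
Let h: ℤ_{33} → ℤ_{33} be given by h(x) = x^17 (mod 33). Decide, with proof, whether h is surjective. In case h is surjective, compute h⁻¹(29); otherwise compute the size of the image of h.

2

Computing x^17 mod 33 for each x (by repeated squaring, reducing mod 33 at every step), the values h(0), h(1), …, h(32) are: 0, 1, 29, 9, 16, 14, 30, 28, 2, 15, 10, 11, 12, 7, 20, 27, 25, 8, 6, 13, 26, 21, 22, 23, 18, 31, 5, 3, 19, 17, 24, 4, 32.
Every element of ℤ_{33} appears exactly once in this list, so h is a bijection, and in particular surjective.
Since h is surjective, we read off the preimage of 29 from the same table: h(2) = 29, so h⁻¹(29) = 2.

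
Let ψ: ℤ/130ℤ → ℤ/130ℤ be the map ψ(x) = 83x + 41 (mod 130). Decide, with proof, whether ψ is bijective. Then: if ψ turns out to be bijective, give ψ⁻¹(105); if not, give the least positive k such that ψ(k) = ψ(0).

Recall: ψ is injective if ψ(a) = ψ(b) implies a = b.
Suppose ψ(a) = ψ(b) in ℤ/130ℤ. Then 83a + 41 ≡ 83b + 41 (mod 130), thus 83(a − b) ≡ 0 (mod 130).
Since gcd(83, 130) = 1, 83 is invertible modulo 130, therefore a − b ≡ 0 (mod 130), i.e. a = b.
We now compute 83⁻¹ mod 130 explicitly. Euclid's algorithm: 130 = 1·83 + 47, 83 = 1·47 + 36, 47 = 1·36 + 11, 36 = 3·11 + 3, 11 = 3·3 + 2, 3 = 1·2 + 1; back-substituting gives 1 = 47·83 − 30·130, so 83⁻¹ ≡ 47 (mod 130).
For any y ∈ ℤ/130ℤ, x = 47(y − 41) mod 130 satisfies ψ(x) = 83·47(y − 41) + 41 ≡ y (since 83·47 ≡ 1 mod 130). So every y has a preimage.
So ψ is bijective.
Since ψ is bijective, we compute ψ⁻¹(105): solve 83x + 41 ≡ 105 (mod 130), i.e. 83x ≡ 64 (mod 130).
Multiplying by 83⁻¹ = 47 gives x ≡ 47·64 = 3008 = 23·130 + 18 ≡ 18 (mod 130).
Check: ψ(18) = 83·18 + 41 = 1535 = 11·130 + 105 ≡ 105 (mod 130).

18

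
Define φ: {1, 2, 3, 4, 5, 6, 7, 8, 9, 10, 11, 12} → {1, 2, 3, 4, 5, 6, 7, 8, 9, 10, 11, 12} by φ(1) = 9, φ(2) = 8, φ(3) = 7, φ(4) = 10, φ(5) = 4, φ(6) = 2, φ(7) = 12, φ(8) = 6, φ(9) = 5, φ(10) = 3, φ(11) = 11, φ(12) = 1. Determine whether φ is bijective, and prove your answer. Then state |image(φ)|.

12

The values 9, 8, 7, 10, 4, 2, 12, 6, 5, 3, 11, 1 are a permutation of {1, 2, 3, 4, 5, 6, 7, 8, 9, 10, 11, 12}: each element appears exactly once.
So φ is injective and surjective, hence bijective.
The image of φ is {1, 2, 3, 4, 5, 6, 7, 8, 9, 10, 11, 12}, which has 12 elements.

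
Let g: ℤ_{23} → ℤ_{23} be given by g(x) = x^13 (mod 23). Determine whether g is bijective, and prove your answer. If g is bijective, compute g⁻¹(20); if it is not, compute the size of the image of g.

Since 23 is prime, the nonzero elements of ℤ_{23} form a cyclic group of order 22.
As gcd(13, 22) = 1, raising to the 13th power is a bijection on this group: if u^13 ≡ v^13 then (uv^{−1})^13 = 1, and the only element of order dividing gcd(13, 22) = 1 is 1, so u = v.
With g(0) = 0 this makes g injective on all of ℤ_{23}, hence bijective (finite equal-size domain and codomain). In particular g is bijective.
Since g is bijective, we find the preimage of 20. The inverse of x ↦ x^13 on (ℤ_{23})^× is x ↦ x^17, because 13·17 = 221 = 10·22 + 1 ≡ 1 (mod 22) and x^{22} = 1 for x ≠ 0 (Fermat). So g⁻¹(20) = 20^17 mod 23.
Repeated squaring mod 23: 20^1 ≡ 20, 20^2 ≡ 20² = 400 ≡ 9, 20^4 ≡ 9² = 81 ≡ 12, 20^8 ≡ 12² = 144 ≡ 6, 20^16 ≡ 6² = 36 ≡ 13. Since 17 = 16 + 1, 20^17 ≡ 13·20: 13·20 = 260 ≡ 7. So 20^17 ≡ 7 (mod 23).
Hence g⁻¹(20) = 7.

7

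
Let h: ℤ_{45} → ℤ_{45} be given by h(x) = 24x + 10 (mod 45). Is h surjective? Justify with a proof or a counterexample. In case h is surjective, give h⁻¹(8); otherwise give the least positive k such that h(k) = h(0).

Since gcd(24, 45) = 3, we have 24x ≡ 0 (mod 3) for all x, so h(x) ≡ 1 (mod 3).
But 0 ≢ 1 (mod 3), so 0 ∈ ℤ_{45} has no preimage. Therefore h is not surjective.
Since h is not surjective, we find the least positive k with h(k) = h(0): this means 24k ≡ 0 (mod 45), i.e. 45 ∣ 24k. Since gcd(24, 45) = 3, dividing through by 3 this holds exactly when 15 ∣ 8k, and as gcd(8, 15) = 1, exactly when 15 ∣ k.
The smallest positive such k is 15.

15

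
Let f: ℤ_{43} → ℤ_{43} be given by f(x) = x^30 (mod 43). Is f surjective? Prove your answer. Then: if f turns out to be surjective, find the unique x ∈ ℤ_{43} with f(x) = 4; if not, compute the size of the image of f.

f(1) = 1^30 = 1.
f(6): Repeated squaring mod 43: 6^1 ≡ 6, 6^2 ≡ 6² = 36, 6^4 ≡ 36² = 1296 ≡ 6, 6^8 ≡ 6² = 36, 6^16 ≡ 36² = 1296 ≡ 6. Since 30 = 16 + 8 + 4 + 2, 6^30 ≡ 6·36·6·36: 6·36 = 216 ≡ 1, then 1·6 = 6, then 6·36 = 216 ≡ 1. So 6^30 ≡ 1 (mod 43).
So f(1) = f(6) = 1 while 1 ≠ 6, so f is not injective.
A non-injective map from the 43-element set ℤ_{43} to itself takes at most 42 distinct values, so it cannot be surjective. Therefore f is not surjective.
Since f is not surjective, we determine |image(f)|. Computing x^30 mod 43 for each x (by repeated squaring, reducing mod 43 at every step), the values f(0), f(1), …, f(42) are: 0, 1, 4, 11, 16, 21, 1, 1, 21, 35, 41, 35, 4, 21, 4, 16, 41, 41, 11, 16, 35, 11, 11, 35, 16, 11, 41, 41, 16, 4, 21, 4, 35, 41, 35, 21, 1, 1, 21, 16, 11, 4, 1.
The distinct values are {0, 1, 4, 11, 16, 21, 35, 41}; there are 8 of them.

8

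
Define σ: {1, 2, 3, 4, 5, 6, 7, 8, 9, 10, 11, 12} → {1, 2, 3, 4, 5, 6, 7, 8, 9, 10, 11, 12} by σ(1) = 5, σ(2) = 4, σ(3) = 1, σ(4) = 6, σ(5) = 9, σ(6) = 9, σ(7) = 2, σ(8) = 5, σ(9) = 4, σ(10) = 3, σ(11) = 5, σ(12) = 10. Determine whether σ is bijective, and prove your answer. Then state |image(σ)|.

σ(5) = 9 = σ(6) with 5 ≠ 6, so σ is not injective, hence not bijective.
The image of σ is {1, 2, 3, 4, 5, 6, 9, 10}, which has 8 elements.

8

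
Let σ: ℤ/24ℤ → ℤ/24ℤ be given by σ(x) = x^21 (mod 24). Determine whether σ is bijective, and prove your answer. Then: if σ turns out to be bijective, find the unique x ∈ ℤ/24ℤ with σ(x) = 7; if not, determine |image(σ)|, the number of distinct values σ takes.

σ(0) = 0^21 = 0.
σ(6): Repeated squaring mod 24: 6^1 ≡ 6, 6^2 ≡ 6² = 36 ≡ 12, 6^4 ≡ 12² = 144 ≡ 0, 6^8 ≡ 0² = 0, 6^16 ≡ 0² = 0. Since 21 = 16 + 4 + 1, 6^21 ≡ 0·0·6: 0·0 = 0, then 0·6 = 0. So 6^21 ≡ 0 (mod 24).
So σ(0) = σ(6) = 0 while 0 ≠ 6, thus σ is not injective, hence not bijective.
Since σ is not bijective, we determine |image(σ)|. Computing x^21 mod 24 for each x (by repeated squaring, reducing mod 24 at every step), the values σ(0), σ(1), …, σ(23) are: 0, 1, 8, 3, 16, 5, 0, 7, 8, 9, 16, 11, 0, 13, 8, 15, 16, 17, 0, 19, 8, 21, 16, 23.
The distinct values are {0, 1, 3, 5, 7, 8, 9, 11, 13, 15, 16, 17, 19, 21, 23}; there are 15 of them.

15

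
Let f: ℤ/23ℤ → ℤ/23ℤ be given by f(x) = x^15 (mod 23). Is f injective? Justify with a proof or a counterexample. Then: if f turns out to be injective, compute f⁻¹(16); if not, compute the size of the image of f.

2

Since 23 is prime, the nonzero elements of ℤ/23ℤ form a cyclic group of order 22.
As gcd(15, 22) = 1, raising to the 15th power is a bijection on this group: if a^15 ≡ b^15 then (ab^{−1})^15 = 1, and the only element of order dividing gcd(15, 22) = 1 is 1, so a = b.
With f(0) = 0 this makes f injective on all of ℤ/23ℤ, hence bijective (finite equal-size domain and codomain). In particular f is injective.
Since f is injective, we find the preimage of 16. The inverse of x ↦ x^15 on (ℤ/23ℤ)^× is x ↦ x^3, because 15·3 = 45 = 2·22 + 1 ≡ 1 (mod 22) and x^{22} = 1 for x ≠ 0 (Fermat). So f⁻¹(16) = 16^3 mod 23.
Repeated squaring mod 23: 16^1 ≡ 16, 16^2 ≡ 16² = 256 ≡ 3. Since 3 = 2 + 1, 16^3 ≡ 3·16: 3·16 = 48 ≡ 2. So 16^3 ≡ 2 (mod 23).
Hence f⁻¹(16) = 2.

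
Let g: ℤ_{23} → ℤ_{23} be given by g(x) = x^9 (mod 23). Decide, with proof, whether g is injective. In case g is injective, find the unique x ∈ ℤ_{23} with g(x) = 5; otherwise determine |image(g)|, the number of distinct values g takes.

Since 23 is prime, the nonzero elements of ℤ_{23} form a cyclic group of order 22.
As gcd(9, 22) = 1, raising to the 9th power is a bijection on this group: if s^9 ≡ t^9 then (st^{−1})^9 = 1, and the only element of order dividing gcd(9, 22) = 1 is 1, so s = t.
With g(0) = 0 this makes g injective on all of ℤ_{23}, hence bijective (finite equal-size domain and codomain). In particular g is injective.
Since g is injective, we find the preimage of 5. The inverse of x ↦ x^9 on (ℤ_{23})^× is x ↦ x^5, because 9·5 = 45 = 2·22 + 1 ≡ 1 (mod 22) and x^{22} = 1 for x ≠ 0 (Fermat). So g⁻¹(5) = 5^5 mod 23.
Repeated squaring mod 23: 5^1 ≡ 5, 5^2 ≡ 5² = 25 ≡ 2, 5^4 ≡ 2² = 4. Since 5 = 4 + 1, 5^5 ≡ 4·5: 4·5 = 20. So 5^5 ≡ 20 (mod 23).
Hence g⁻¹(5) = 20.

20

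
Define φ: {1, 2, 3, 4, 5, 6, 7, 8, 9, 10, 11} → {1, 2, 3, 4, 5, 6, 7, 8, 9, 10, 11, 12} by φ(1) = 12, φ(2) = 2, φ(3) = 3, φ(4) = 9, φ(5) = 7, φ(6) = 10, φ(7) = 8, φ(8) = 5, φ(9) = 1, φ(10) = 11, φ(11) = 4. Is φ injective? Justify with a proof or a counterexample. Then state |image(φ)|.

11

The values φ(1), …, φ(11) are 12, 2, 3, 9, 7, 10, 8, 5, 1, 11, 4 — all distinct.
So φ(a) = φ(b) only when a = b, and φ is injective.
The image of φ is {1, 2, 3, 4, 5, 7, 8, 9, 10, 11, 12}, which has 11 elements.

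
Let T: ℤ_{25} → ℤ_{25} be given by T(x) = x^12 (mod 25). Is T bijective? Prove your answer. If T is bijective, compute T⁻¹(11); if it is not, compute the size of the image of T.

6

T(3): Repeated squaring mod 25: 3^1 ≡ 3, 3^2 ≡ 3² = 9, 3^4 ≡ 9² = 81 ≡ 6, 3^8 ≡ 6² = 36 ≡ 11. Since 12 = 8 + 4, 3^12 ≡ 11·6: 11·6 = 66 ≡ 16. So 3^12 ≡ 16 (mod 25).
T(4): Repeated squaring mod 25: 4^1 ≡ 4, 4^2 ≡ 4² = 16, 4^4 ≡ 16² = 256 ≡ 6, 4^8 ≡ 6² = 36 ≡ 11. Since 12 = 8 + 4, 4^12 ≡ 11·6: 11·6 = 66 ≡ 16. So 4^12 ≡ 16 (mod 25).
So T(3) = T(4) = 16 while 3 ≠ 4, thus T is not injective, hence not bijective.
Since T is not bijective, we determine |image(T)|. Computing x^12 mod 25 for each x (by repeated squaring, reducing mod 25 at every step), the values T(0), T(1), …, T(24) are: 0, 1, 21, 16, 16, 0, 11, 1, 11, 6, 0, 21, 6, 6, 21, 0, 6, 11, 1, 11, 0, 16, 16, 21, 1.
The distinct values are {0, 1, 6, 11, 16, 21}; there are 6 of them.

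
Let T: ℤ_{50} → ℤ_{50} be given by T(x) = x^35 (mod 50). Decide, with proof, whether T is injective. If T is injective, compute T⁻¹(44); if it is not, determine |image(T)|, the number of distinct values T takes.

10

T(0) = 0^35 = 0.
T(10): Repeated squaring mod 50: 10^1 ≡ 10, 10^2 ≡ 10² = 100 ≡ 0, 10^4 ≡ 0² = 0, 10^8 ≡ 0² = 0, 10^16 ≡ 0² = 0, 10^32 ≡ 0² = 0. Since 35 = 32 + 2 + 1, 10^35 ≡ 0·0·10: 0·0 = 0, then 0·10 = 0. So 10^35 ≡ 0 (mod 50).
So T(0) = T(10) = 0 while 0 ≠ 10, therefore T is not injective.
Since T is not injective, we determine |image(T)|. Computing x^35 mod 50 for each x (by repeated squaring, reducing mod 50 at every step), the values T(0), T(1), …, T(49) are: 0, 1, 18, 7, 24, 25, 26, 43, 32, 49, 0, 1, 18, 7, 24, 25, 26, 43, 32, 49, 0, 1, 18, 7, 24, 25, 26, 43, 32, 49, 0, 1, 18, 7, 24, 25, 26, 43, 32, 49, 0, 1, 18, 7, 24, 25, 26, 43, 32, 49.
The distinct values are {0, 1, 7, 18, 24, 25, 26, 32, 43, 49}; there are 10 of them.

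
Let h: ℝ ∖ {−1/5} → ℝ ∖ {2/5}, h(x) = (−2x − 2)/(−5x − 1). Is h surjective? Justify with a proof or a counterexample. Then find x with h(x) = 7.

-5/33

For any y ≠ 2/5, solving y(−5x − 1) = −2x − 2 for x gives a well-defined x ≠ −1/5. So h is surjective.
Solving h(x) = 7: cross-multiplying gives −2x − 2 = 7(−5x − 1), which rearranges to 33x = −5, so x = −5/33.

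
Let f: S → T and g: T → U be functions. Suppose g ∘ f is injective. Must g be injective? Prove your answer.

not injective

No. Take S = {1, 2, 3}, T = {1, 2, 3, 4}, U = {1, 2, 3, 4}, f(a) = a for each a ∈ S, and g(b) = 3 if b ∈ {3, 4} else g(b) = b.
Then g ∘ f = f is injective (S ⊂ T and f is the inclusion), but g(3) = g(4) = 3 with 3 ≠ 4, so g is not injective.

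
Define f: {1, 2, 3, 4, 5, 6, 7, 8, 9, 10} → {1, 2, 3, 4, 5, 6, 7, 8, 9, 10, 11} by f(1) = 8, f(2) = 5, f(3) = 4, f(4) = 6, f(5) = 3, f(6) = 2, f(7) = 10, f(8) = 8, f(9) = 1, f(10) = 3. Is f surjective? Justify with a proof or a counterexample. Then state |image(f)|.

No element maps to 7, so f is not surjective.
The image of f is {1, 2, 3, 4, 5, 6, 8, 10}, which has 8 elements.

8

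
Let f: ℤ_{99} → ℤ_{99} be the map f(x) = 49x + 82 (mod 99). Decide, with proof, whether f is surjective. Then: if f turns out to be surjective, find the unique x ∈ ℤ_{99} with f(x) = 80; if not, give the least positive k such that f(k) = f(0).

Since gcd(49, 99) = 1, 49 is invertible modulo 99. Euclid's algorithm: 99 = 2·49 + 1; back-substituting gives 1 = 97·49 − 48·99, so 49⁻¹ ≡ 97 (mod 99).
For any y ∈ ℤ_{99}, x = 97(y − 82) mod 99 satisfies f(x) = 49·97(y − 82) + 82 ≡ y (since 49·97 ≡ 1 mod 99). So every y has a preimage.
Therefore f is surjective.
Since f is surjective, we find f⁻¹(80): we need 49x ≡ 80 − 82 ≡ 97 (mod 99). Using 49⁻¹ = 97: x ≡ 97·97 = 9409 = 95·99 + 4, so x = 4.
Check: f(4) = 49·4 + 82 = 278 = 2·99 + 80 ≡ 80 (mod 99).

4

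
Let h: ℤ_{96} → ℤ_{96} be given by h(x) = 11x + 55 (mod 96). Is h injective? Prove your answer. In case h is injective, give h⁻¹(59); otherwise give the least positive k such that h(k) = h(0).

44

By definition, injectivity means: for all u, v in the domain, h(u) = h(v) implies u = v.
If h(u) = h(v), then 11u ≡ 11v (mod 96). Because gcd(11, 96) = 1, we may cancel 11 to get u ≡ v (mod 96).
Hence h is injective.
We now compute 11⁻¹ mod 96 explicitly. Euclid's algorithm: 96 = 8·11 + 8, 11 = 1·8 + 3, 8 = 2·3 + 2, 3 = 1·2 + 1; back-substituting gives 1 = 35·11 − 4·96, so 11⁻¹ ≡ 35 (mod 96).
Since h is injective, we compute h⁻¹(59): solve 11x + 55 ≡ 59 (mod 96), i.e. 11x ≡ 4 (mod 96).
Multiplying by 11⁻¹ = 35 gives x ≡ 35·4 = 140 = 1·96 + 44 ≡ 44 (mod 96).
Check: h(44) = 11·44 + 55 = 539 = 5·96 + 59 ≡ 59 (mod 96).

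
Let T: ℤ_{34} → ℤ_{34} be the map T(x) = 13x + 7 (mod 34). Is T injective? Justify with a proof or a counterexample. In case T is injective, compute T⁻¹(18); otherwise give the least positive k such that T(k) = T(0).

By definition, injectivity means: for all s, t in the domain, T(s) = T(t) implies s = t.
If T(s) = T(t), then 13s ≡ 13t (mod 34). Because gcd(13, 34) = 1, we may cancel 13 to get s ≡ t (mod 34).
So T is injective.
We now compute 13⁻¹ mod 34 explicitly. Euclid's algorithm: 34 = 2·13 + 8, 13 = 1·8 + 5, 8 = 1·5 + 3, 5 = 1·3 + 2, 3 = 1·2 + 1; back-substituting gives 1 = 21·13 − 8·34, so 13⁻¹ ≡ 21 (mod 34).
Since T is injective, we find T⁻¹(18): we need 13x ≡ 18 − 7 ≡ 11 (mod 34). Using 13⁻¹ = 21: x ≡ 21·11 = 231 = 6·34 + 27, so x = 27.
Check: T(27) = 13·27 + 7 = 358 = 10·34 + 18 ≡ 18 (mod 34).

27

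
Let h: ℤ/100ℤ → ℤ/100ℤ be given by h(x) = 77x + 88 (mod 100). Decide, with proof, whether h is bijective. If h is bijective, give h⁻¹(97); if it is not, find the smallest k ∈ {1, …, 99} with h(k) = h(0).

17

Suppose h(s) = h(t) in ℤ/100ℤ. Then 77s + 88 ≡ 77t + 88 (mod 100), so 77(s − t) ≡ 0 (mod 100).
Since gcd(77, 100) = 1, 77 is invertible modulo 100, so s − t ≡ 0 (mod 100), i.e. s = t.
We now compute 77⁻¹ mod 100 explicitly. Euclid's algorithm: 100 = 1·77 + 23, 77 = 3·23 + 8, 23 = 2·8 + 7, 8 = 1·7 + 1; back-substituting gives 1 = 13·77 − 10·100, so 77⁻¹ ≡ 13 (mod 100).
For any y ∈ ℤ/100ℤ, x = 13(y − 88) mod 100 satisfies h(x) = 77·13(y − 88) + 88 ≡ y (since 77·13 ≡ 1 mod 100). So every y has a preimage.
Hence h is bijective.
Since h is bijective, we find h⁻¹(97): we need 77x ≡ 97 − 88 ≡ 9 (mod 100). Using 77⁻¹ = 13: x ≡ 13·9 = 117 = 1·100 + 17, so x = 17.
Check: h(17) = 77·17 + 88 = 1397 = 13·100 + 97 ≡ 97 (mod 100).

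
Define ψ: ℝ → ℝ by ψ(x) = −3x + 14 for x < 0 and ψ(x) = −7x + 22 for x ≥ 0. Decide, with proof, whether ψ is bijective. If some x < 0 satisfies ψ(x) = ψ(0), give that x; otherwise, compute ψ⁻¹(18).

-8/3

Both pieces are strictly decreasing (slopes −3 and −7), so each is injective on its own interval.
The left piece maps (−∞, 0) onto (14, ∞); the right piece maps [0, ∞) onto (−∞, 22].
These images overlap. In particular ψ(0) = 22 (right piece), and solving −3x + 14 = 22 on the left piece gives x = −8/3 < 0.
So ψ(−8/3) = ψ(0) with −8/3 ≠ 0, and ψ is not injective, hence not bijective. This x = −8/3 is the requested value below 0.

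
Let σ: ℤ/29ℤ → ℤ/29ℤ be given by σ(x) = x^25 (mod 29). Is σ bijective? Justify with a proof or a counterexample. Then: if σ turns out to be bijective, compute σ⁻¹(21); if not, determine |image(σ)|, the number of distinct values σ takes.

Since 29 is prime, the nonzero elements of ℤ/29ℤ form a cyclic group of order 28.
As gcd(25, 28) = 1, raising to the 25th power is a bijection on this group: if u^25 ≡ v^25 then (uv^{−1})^25 = 1, and the only element of order dividing gcd(25, 28) = 1 is 1, so u = v.
With σ(0) = 0 this makes σ injective on all of ℤ/29ℤ, hence bijective (finite equal-size domain and codomain). In particular σ is bijective.
Since σ is bijective, we find the preimage of 21. The inverse of x ↦ x^25 on (ℤ/29ℤ)^× is x ↦ x^9, because 25·9 = 225 = 8·28 + 1 ≡ 1 (mod 28) and x^{28} = 1 for x ≠ 0 (Fermat). So σ⁻¹(21) = 21^9 mod 29.
Repeated squaring mod 29: 21^1 ≡ 21, 21^2 ≡ 21² = 441 ≡ 6, 21^4 ≡ 6² = 36 ≡ 7, 21^8 ≡ 7² = 49 ≡ 20. Since 9 = 8 + 1, 21^9 ≡ 20·21: 20·21 = 420 ≡ 14. So 21^9 ≡ 14 (mod 29).
Hence σ⁻¹(21) = 14.

14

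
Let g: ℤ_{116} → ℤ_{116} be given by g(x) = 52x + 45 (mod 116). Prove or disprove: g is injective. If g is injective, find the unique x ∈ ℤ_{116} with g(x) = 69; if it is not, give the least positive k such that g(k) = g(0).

29

We have gcd(52, 116) = 4 > 1. Taking u = 0 and v = 29: g(0) = 45 and g(29) = 52·29 + 45 = 1553 ≡ 45 (mod 116).
So g(0) = g(29) while 0 ≠ 29, thus g is not injective.
Since g is not injective, we find the least positive k with g(k) = g(0): this means 52k ≡ 0 (mod 116), i.e. 116 ∣ 52k. Since gcd(52, 116) = 4, dividing through by 4 this holds exactly when 29 ∣ 13k, and as gcd(13, 29) = 1, exactly when 29 ∣ k.
The smallest positive such k is 29.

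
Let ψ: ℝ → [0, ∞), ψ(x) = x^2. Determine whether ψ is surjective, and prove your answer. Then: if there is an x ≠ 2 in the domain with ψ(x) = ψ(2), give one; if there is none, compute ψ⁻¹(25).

-2

For any y ∈ [0, ∞), x = y^{1/2} ∈ ℝ satisfies x^2 = y, so ψ is surjective.
For the follow-up, such an x exists: taking x = −2 ∈ ℝ gives ψ(−2) = 4 = ψ(2) with −2 ≠ 2.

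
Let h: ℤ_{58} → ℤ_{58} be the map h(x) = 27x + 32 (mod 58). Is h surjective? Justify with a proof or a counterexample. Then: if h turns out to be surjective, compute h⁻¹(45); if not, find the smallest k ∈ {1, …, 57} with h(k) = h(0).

37

By definition, h is surjective if every y in the codomain equals h(x) for some x in the domain.
Since gcd(27, 58) = 1, 27 is invertible modulo 58. Euclid's algorithm: 58 = 2·27 + 4, 27 = 6·4 + 3, 4 = 1·3 + 1; back-substituting gives 1 = 43·27 − 20·58, so 27⁻¹ ≡ 43 (mod 58).
Then y ↦ 43(y − 32) is a two-sided inverse to h, so every y ∈ ℤ_{58} has a preimage.
So h is surjective.
Since h is surjective, we compute h⁻¹(45): solve 27x + 32 ≡ 45 (mod 58), i.e. 27x ≡ 13 (mod 58).
Multiplying by 27⁻¹ = 43 gives x ≡ 43·13 = 559 = 9·58 + 37 ≡ 37 (mod 58).
Check: h(37) = 27·37 + 32 = 1031 = 17·58 + 45 ≡ 45 (mod 58).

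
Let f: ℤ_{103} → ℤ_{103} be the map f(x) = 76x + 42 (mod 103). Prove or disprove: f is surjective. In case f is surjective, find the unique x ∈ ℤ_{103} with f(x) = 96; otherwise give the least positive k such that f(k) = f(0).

101

Since gcd(76, 103) = 1, 76 is invertible modulo 103. Euclid's algorithm: 103 = 1·76 + 27, 76 = 2·27 + 22, 27 = 1·22 + 5, 22 = 4·5 + 2, 5 = 2·2 + 1; back-substituting gives 1 = 61·76 − 45·103, so 76⁻¹ ≡ 61 (mod 103).
For any y ∈ ℤ_{103}, x = 61(y − 42) mod 103 satisfies f(x) = 76·61(y − 42) + 42 ≡ y (since 76·61 ≡ 1 mod 103). So every y has a preimage.
Thus f is surjective.
Since f is surjective, we find f⁻¹(96): we need 76x ≡ 96 − 42 ≡ 54 (mod 103). Using 76⁻¹ = 61: x ≡ 61·54 = 3294 = 31·103 + 101, so x = 101.
Check: f(101) = 76·101 + 42 = 7718 = 74·103 + 96 ≡ 96 (mod 103).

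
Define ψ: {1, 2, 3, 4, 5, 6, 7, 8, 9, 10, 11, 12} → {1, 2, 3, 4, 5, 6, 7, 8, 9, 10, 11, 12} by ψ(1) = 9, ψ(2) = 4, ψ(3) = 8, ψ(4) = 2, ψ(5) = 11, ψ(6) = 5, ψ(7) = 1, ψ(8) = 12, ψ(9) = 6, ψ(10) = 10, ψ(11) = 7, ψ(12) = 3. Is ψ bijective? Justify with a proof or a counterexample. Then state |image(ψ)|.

The values 9, 4, 8, 2, 11, 5, 1, 12, 6, 10, 7, 3 are a permutation of {1, 2, 3, 4, 5, 6, 7, 8, 9, 10, 11, 12}: each element appears exactly once.
So ψ is injective and surjective, hence bijective.
The image of ψ is {1, 2, 3, 4, 5, 6, 7, 8, 9, 10, 11, 12}, which has 12 elements.

12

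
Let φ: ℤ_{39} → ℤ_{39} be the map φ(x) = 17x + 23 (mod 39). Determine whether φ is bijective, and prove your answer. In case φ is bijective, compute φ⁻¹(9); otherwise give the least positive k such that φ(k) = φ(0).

Suppose φ(s) = φ(t) in ℤ_{39}. Then 17s + 23 ≡ 17t + 23 (mod 39), thus 17(s − t) ≡ 0 (mod 39).
Since gcd(17, 39) = 1, 17 is invertible modulo 39, thus s − t ≡ 0 (mod 39), i.e. s = t.
We now compute 17⁻¹ mod 39 explicitly. Euclid's algorithm: 39 = 2·17 + 5, 17 = 3·5 + 2, 5 = 2·2 + 1; back-substituting gives 1 = 23·17 − 10·39, so 17⁻¹ ≡ 23 (mod 39).
Then y ↦ 23(y − 23) is a two-sided inverse to φ, so every y ∈ ℤ_{39} has a preimage.
So φ is bijective.
Since φ is bijective, we compute φ⁻¹(9): solve 17x + 23 ≡ 9 (mod 39), i.e. 17x ≡ 25 (mod 39).
Multiplying by 17⁻¹ = 23 gives x ≡ 23·25 = 575 = 14·39 + 29 ≡ 29 (mod 39).
Check: φ(29) = 17·29 + 23 = 516 = 13·39 + 9 ≡ 9 (mod 39).

29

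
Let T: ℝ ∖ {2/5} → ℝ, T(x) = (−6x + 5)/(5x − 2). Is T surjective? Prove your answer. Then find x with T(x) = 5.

If T(x) = −6/5, cross-multiplying gives 5(−6x + 5) = −6(5x − 2), which simplifies to 25 = 12 — false.  So −6/5 has no preimage and T is not surjective.
Solving T(x) = 5: cross-multiplying gives −6x + 5 = 5(5x − 2), which rearranges to −31x = −15, so x = 15/31.

15/31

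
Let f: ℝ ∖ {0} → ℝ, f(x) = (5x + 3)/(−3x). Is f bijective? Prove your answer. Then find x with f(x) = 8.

If f(x) = −5/3, cross-multiplying gives −3(5x + 3) = 5(−3x), which simplifies to −9 = 0 — false.  So −5/3 has no preimage and f is not surjective.
Hence f is not bijective.
Solving f(x) = 8: cross-multiplying gives 5x + 3 = 8(−3x), which rearranges to 29x = −3, so x = −3/29.

-3/29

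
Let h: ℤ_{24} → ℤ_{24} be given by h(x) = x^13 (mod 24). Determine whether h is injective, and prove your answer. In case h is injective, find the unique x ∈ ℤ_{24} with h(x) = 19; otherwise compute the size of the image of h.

15

h(0) = 0^13 = 0.
h(6): Repeated squaring mod 24: 6^1 ≡ 6, 6^2 ≡ 6² = 36 ≡ 12, 6^4 ≡ 12² = 144 ≡ 0, 6^8 ≡ 0² = 0. Since 13 = 8 + 4 + 1, 6^13 ≡ 0·0·6: 0·0 = 0, then 0·6 = 0. So 6^13 ≡ 0 (mod 24).
So h(0) = h(6) = 0 while 0 ≠ 6, thus h is not injective.
Since h is not injective, we determine |image(h)|. Computing x^13 mod 24 for each x (by repeated squaring, reducing mod 24 at every step), the values h(0), h(1), …, h(23) are: 0, 1, 8, 3, 16, 5, 0, 7, 8, 9, 16, 11, 0, 13, 8, 15, 16, 17, 0, 19, 8, 21, 16, 23.
The distinct values are {0, 1, 3, 5, 7, 8, 9, 11, 13, 15, 16, 17, 19, 21, 23}; there are 15 of them.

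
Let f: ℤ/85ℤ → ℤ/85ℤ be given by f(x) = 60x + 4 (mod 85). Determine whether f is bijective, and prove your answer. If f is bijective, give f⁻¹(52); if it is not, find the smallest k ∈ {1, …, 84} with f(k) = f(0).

Recall that f is injective when f(u) = f(v) forces u = v.
We have gcd(60, 85) = 5 > 1. Taking u = 0 and v = 17: f(0) = 4 and f(17) = 60·17 + 4 = 1024 ≡ 4 (mod 85).
So f(0) = f(17) while 0 ≠ 17, hence f is not injective, hence not bijective.
Since f is not bijective, we find the least positive k with f(k) = f(0): this means 60k ≡ 0 (mod 85), i.e. 85 ∣ 60k. Since gcd(60, 85) = 5, dividing through by 5 this holds exactly when 17 ∣ 12k, and as gcd(12, 17) = 1, exactly when 17 ∣ k.
The smallest positive such k is 17.

17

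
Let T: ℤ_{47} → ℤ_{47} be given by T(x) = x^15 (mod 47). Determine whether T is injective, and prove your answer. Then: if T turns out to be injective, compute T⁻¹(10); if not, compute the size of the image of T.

Since 47 is prime, the nonzero elements of ℤ_{47} form a cyclic group of order 46.
As gcd(15, 46) = 1, raising to the 15th power is a bijection on this group: if x_1^15 ≡ x_2^15 then (x_1x_2^{−1})^15 = 1, and the only element of order dividing gcd(15, 46) = 1 is 1, so x_1 = x_2.
With T(0) = 0 this makes T injective on all of ℤ_{47}, hence bijective (finite equal-size domain and codomain). In particular T is injective.
Since T is injective, we find the preimage of 10. The inverse of x ↦ x^15 on (ℤ_{47})^× is x ↦ x^43, because 15·43 = 645 = 14·46 + 1 ≡ 1 (mod 46) and x^{46} = 1 for x ≠ 0 (Fermat). So T⁻¹(10) = 10^43 mod 47.
Repeated squaring mod 47: 10^1 ≡ 10, 10^2 ≡ 10² = 100 ≡ 6, 10^4 ≡ 6² = 36, 10^8 ≡ 36² = 1296 ≡ 27, 10^16 ≡ 27² = 729 ≡ 24, 10^32 ≡ 24² = 576 ≡ 12. Since 43 = 32 + 8 + 2 + 1, 10^43 ≡ 12·27·6·10: 12·27 = 324 ≡ 42, then 42·6 = 252 ≡ 17, then 17·10 = 170 ≡ 29. So 10^43 ≡ 29 (mod 47).
Hence T⁻¹(10) = 29.

29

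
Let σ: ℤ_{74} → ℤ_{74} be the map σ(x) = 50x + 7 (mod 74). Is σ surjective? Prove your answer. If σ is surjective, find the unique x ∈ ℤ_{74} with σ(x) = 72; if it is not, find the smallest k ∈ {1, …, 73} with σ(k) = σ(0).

Since gcd(50, 74) = 2, we have 50x ≡ 0 (mod 2) for all x, so σ(x) ≡ 1 (mod 2).
But 0 ≢ 1 (mod 2), so 0 ∈ ℤ_{74} has no preimage. Therefore σ is not surjective.
Since σ is not surjective, we find the least positive k with σ(k) = σ(0): this means 50k ≡ 0 (mod 74), i.e. 74 ∣ 50k. Since gcd(50, 74) = 2, dividing through by 2 this holds exactly when 37 ∣ 25k, and as gcd(25, 37) = 1, exactly when 37 ∣ k.
The smallest positive such k is 37.

37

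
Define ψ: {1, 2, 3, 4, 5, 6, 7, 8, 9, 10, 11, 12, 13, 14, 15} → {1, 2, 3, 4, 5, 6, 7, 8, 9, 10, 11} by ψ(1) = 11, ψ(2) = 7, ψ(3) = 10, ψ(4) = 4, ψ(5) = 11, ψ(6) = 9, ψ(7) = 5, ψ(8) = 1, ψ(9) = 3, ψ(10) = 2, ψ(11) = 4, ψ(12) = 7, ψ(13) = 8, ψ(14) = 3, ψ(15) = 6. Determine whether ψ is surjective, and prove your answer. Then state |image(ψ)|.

Every element of the codomain has a preimage: 1 = ψ(8), 2 = ψ(10), 3 = ψ(9), 4 = ψ(4), 5 = ψ(7), 6 = ψ(15), 7 = ψ(2), 8 = ψ(13), 9 = ψ(6), 10 = ψ(3), 11 = ψ(1).
Therefore ψ is surjective.
The image of ψ is {1, 2, 3, 4, 5, 6, 7, 8, 9, 10, 11}, which has 11 elements.

11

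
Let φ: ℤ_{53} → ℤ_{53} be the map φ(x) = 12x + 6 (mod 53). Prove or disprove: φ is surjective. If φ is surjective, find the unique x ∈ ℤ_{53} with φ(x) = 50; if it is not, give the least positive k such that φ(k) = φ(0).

Since gcd(12, 53) = 1, 12 is invertible modulo 53. Euclid's algorithm: 53 = 4·12 + 5, 12 = 2·5 + 2, 5 = 2·2 + 1; back-substituting gives 1 = 31·12 − 7·53, so 12⁻¹ ≡ 31 (mod 53).
Then y ↦ 31(y − 6) is a two-sided inverse to φ, so every y ∈ ℤ_{53} has a preimage.
So φ is surjective.
Since φ is surjective, we compute φ⁻¹(50): solve 12x + 6 ≡ 50 (mod 53), i.e. 12x ≡ 44 (mod 53).
Multiplying by 12⁻¹ = 31 gives x ≡ 31·44 = 1364 = 25·53 + 39 ≡ 39 (mod 53).
Check: φ(39) = 12·39 + 6 = 474 = 8·53 + 50 ≡ 50 (mod 53).

39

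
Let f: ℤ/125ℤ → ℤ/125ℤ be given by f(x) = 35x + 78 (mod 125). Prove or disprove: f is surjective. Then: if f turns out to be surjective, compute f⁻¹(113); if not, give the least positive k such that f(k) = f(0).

Recall: f is surjective if every y in the codomain equals f(x) for some x in the domain.
Since gcd(35, 125) = 5, we have 35x ≡ 0 (mod 5) for all x, so f(x) ≡ 3 (mod 5).
But 0 ≢ 3 (mod 5), so 0 ∈ ℤ/125ℤ has no preimage. So f is not surjective.
Since f is not surjective, we find the least positive k with f(k) = f(0): this means 35k ≡ 0 (mod 125), i.e. 125 ∣ 35k. Since gcd(35, 125) = 5, dividing through by 5 this holds exactly when 25 ∣ 7k, and as gcd(7, 25) = 1, exactly when 25 ∣ k.
The smallest positive such k is 25.

25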